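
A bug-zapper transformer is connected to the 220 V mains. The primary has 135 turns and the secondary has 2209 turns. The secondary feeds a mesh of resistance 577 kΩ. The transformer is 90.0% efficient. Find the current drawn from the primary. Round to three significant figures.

I_p ≈ 0.113 A

V_s = 220 × 2209/135 = 3599.9 V.
I_s = V_s/R = 3599.9/577000 = 0.0062389 A.
P_out = V_s I_s = 3599.9 × 0.0062389 = 22.459 W.
P_in = P_out/η = 22.459/0.900 = 24.955 W.
I_p = P_in/V_p = 24.955/220 = 0.113 A.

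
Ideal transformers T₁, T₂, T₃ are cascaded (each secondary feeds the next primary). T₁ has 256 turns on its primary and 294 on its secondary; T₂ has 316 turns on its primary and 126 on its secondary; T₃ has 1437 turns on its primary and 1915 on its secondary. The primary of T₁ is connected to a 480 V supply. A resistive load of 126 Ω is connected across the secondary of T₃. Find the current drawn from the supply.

I_supply ≈ 1.42 A

Secondary of T₁: V = 480.00 × 294/256 = 551.25 V.
Secondary of T₂: V = 551.25 × 126/316 = 219.80 V.
Secondary of T₃: V = 219.80 × 1915/1437 = 292.92 V.
I_load = 292.92/126 = 2.3247 A, so P_out = 292.92 × 2.3247 = 680.95 W.
All ideal ⇒ P_in = P_out, so I_supply = 680.95/480 = 1.42 A.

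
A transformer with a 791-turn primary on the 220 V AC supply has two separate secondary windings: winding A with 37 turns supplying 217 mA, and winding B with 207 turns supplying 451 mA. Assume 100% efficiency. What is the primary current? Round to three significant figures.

V_A = 220 × 37/791 = 10.291 V; V_B = 220 × 207/791 = 57.573 V.
P_out = V_A I_A + V_B I_B = 10.291×0.217 + 57.573×0.451 = 2.2331 + 25.965 = 28.198 W.
Ideal ⇒ P_in = P_out, so I_p = P_out/V_p = 28.198/220 = 0.128 A.

I_p ≈ 0.128 A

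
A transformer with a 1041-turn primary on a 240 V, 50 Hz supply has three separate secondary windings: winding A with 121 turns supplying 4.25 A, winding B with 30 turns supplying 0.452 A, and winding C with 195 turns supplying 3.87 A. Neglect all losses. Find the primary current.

I_p ≈ 1.23 A

V_A = 240 × 121/1041 = 27.896 V; V_B = 240 × 30/1041 = 6.9164 V; V_C = 240 × 195/1041 = 44.957 V.
P_out = V_A I_A + V_B I_B + V_C I_C = 27.896×4.25 + 6.9164×0.452 + 44.957×3.87 = 118.56 + 3.1262 + 173.98 = 295.67 W.
Ideal ⇒ P_in = P_out, so I_p = P_out/V_p = 295.67/240 = 1.23 A.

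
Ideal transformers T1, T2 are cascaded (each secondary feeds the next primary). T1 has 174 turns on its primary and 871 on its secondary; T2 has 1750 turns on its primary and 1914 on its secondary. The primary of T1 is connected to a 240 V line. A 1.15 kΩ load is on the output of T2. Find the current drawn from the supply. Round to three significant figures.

I_supply ≈ 6.26 A

Secondary of T1: V = 240.00 × 871/174 = 1201.4 V.
Secondary of T2: V = 1201.4 × 1914/1750 = 1314.0 V.
I_load = 1314.0/1150 = 1.1426 A, so P_out = 1314.0 × 1.1426 = 1501.3 W.
All ideal ⇒ P_in = P_out, so I_supply = 1501.3/240 = 6.26 A.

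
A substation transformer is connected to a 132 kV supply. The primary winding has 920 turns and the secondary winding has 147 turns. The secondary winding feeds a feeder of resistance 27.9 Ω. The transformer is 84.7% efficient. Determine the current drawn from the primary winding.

V_s = 132000 × 147/920 = 21091 V.
I_s = V_s/R = 21091/27.9 = 755.96 A.
P_out = V_s I_s = 21091 × 755.96 = 1.5944×10^7 W.
P_in = P_out/η = 1.5944×10^7/0.847 = 1.8824×10^7 W.
I_p = P_in/V_p = 1.8824×10^7/132000 = 143 A.

I_p ≈ 143 A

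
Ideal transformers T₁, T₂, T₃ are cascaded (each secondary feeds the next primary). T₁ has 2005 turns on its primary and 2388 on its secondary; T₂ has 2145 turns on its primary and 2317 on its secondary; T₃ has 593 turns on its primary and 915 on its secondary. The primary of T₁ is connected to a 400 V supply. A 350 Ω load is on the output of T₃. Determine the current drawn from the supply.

Secondary of T₁: V = 400.00 × 2388/2005 = 476.41 V.
Secondary of T₂: V = 476.41 × 2317/2145 = 514.61 V.
Secondary of T₃: V = 514.61 × 915/593 = 794.04 V.
I_load = 794.04/350 = 2.2687 A, so P_out = 794.04 × 2.2687 = 1801.4 W.
All ideal ⇒ P_in = P_out, so I_supply = 1801.4/400 = 4.50 A.

I_supply ≈ 4.50 A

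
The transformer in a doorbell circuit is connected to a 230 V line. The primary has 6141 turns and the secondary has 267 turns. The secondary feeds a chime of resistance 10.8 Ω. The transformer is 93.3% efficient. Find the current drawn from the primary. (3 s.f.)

V_s = 230 × 267/6141 = 10.000 V.
I_s = V_s/R = 10.000/10.8 = 0.92593 A.
P_out = V_s I_s = 10.000 × 0.92593 = 9.2593 W.
P_in = P_out/η = 9.2593/0.933 = 9.9242 W.
I_p = P_in/V_p = 9.9242/230 = 0.0431 A.

I_p ≈ 0.0431 A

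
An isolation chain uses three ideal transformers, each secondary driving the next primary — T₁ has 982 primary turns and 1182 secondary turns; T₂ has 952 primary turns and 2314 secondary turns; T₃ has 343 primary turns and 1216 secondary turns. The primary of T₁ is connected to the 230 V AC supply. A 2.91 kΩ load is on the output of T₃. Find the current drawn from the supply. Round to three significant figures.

Secondary of T₁: V = 230.00 × 1182/982 = 276.84 V.
Secondary of T₂: V = 276.84 × 2314/952 = 672.92 V.
Secondary of T₃: V = 672.92 × 1216/343 = 2385.6 V.
I_load = 2385.6/2910 = 0.81980 A, so P_out = 2385.6 × 0.81980 = 1955.7 W.
All ideal ⇒ P_in = P_out, so I_supply = 1955.7/230 = 8.50 A.

I_supply ≈ 8.50 A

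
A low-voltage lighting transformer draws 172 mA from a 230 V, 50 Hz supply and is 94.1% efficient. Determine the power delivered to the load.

P_out ≈ 37.2 W

P_in = V_p I_p = 230 × 0.172 = 39.560 W.
P_out = η P_in = 0.941 × 39.560 = 37.2 W.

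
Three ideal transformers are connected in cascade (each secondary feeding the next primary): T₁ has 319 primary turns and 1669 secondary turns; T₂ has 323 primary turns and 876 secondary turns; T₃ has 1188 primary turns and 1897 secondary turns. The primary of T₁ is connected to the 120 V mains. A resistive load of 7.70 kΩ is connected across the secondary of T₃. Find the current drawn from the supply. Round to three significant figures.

Secondary of T₁: V = 120.00 × 1669/319 = 627.84 V.
Secondary of T₂: V = 627.84 × 876/323 = 1702.7 V.
Secondary of T₃: V = 1702.7 × 1897/1188 = 2718.9 V.
I_load = 2718.9/7700 = 0.35311 A, so P_out = 2718.9 × 0.35311 = 960.08 W.
All ideal ⇒ P_in = P_out, so I_supply = 960.08/120 = 8.00 A.

I_supply ≈ 8.00 A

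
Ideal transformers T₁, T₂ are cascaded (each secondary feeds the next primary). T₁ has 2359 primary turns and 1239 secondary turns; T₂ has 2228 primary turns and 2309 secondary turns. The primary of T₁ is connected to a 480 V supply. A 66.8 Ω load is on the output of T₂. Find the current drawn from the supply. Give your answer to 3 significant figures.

I_supply ≈ 2.13 A

After T₁: V = 480.00 × 1239/2359 = 252.11 V.
After T₂: V = 252.11 × 2309/2228 = 261.27 V.
I_load = 261.27/66.8 = 3.9113 A, so P_out = 261.27 × 3.9113 = 1021.9 W.
All ideal ⇒ P_in = P_out, so I_supply = 1021.9/480 = 2.13 A.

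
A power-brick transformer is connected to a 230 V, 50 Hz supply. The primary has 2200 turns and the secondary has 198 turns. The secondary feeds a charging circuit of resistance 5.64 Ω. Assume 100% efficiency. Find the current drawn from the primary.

V_s = V_p × N_s/N_p = 230 × 198/2200 = 20.700 V.
I_s = V_s/R = 20.700/5.64 = 3.6702 A.
For an ideal transformer I_p N_p = I_s N_s, so I_p = 3.6702 × 198/2200 = 0.330 A.

I_p ≈ 0.330 A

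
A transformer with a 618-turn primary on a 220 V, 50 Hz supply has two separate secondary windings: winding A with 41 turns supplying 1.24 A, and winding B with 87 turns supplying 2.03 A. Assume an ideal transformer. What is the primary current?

V_A = 220 × 41/618 = 14.595 V; V_B = 220 × 87/618 = 30.971 V.
P_out = V_A I_A + V_B I_B = 14.595×1.24 + 30.971×2.03 = 18.098 + 62.871 = 80.969 W.
Ideal ⇒ P_in = P_out, so I_p = P_out/V_p = 80.969/220 = 0.368 A.

I_p ≈ 0.368 A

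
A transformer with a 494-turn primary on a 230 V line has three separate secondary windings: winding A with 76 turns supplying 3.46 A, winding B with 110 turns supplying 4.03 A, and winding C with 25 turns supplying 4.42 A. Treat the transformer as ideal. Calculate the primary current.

V_A = 230 × 76/494 = 35.385 V; V_B = 230 × 110/494 = 51.215 V; V_C = 230 × 25/494 = 11.640 V.
P_out = V_A I_A + V_B I_B + V_C I_C = 35.385×3.46 + 51.215×4.03 + 11.640×4.42 = 122.43 + 206.39 + 51.447 = 380.27 W.
Ideal ⇒ P_in = P_out, so I_p = P_out/V_p = 380.27/230 = 1.65 A.

I_p ≈ 1.65 A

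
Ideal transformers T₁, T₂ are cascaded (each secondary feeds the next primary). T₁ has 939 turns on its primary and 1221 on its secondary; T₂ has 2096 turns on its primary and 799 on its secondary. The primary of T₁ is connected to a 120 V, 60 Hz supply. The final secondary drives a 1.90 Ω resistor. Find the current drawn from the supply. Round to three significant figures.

I_supply ≈ 15.5 A

After T₁: V = 120.00 × 1221/939 = 156.04 V.
After T₂: V = 156.04 × 799/2096 = 59.482 V.
I_load = 59.482/1.90 = 31.306 A, so P_out = 59.482 × 31.306 = 1862.2 W.
All ideal ⇒ P_in = P_out, so I_supply = 1862.2/120 = 15.5 A.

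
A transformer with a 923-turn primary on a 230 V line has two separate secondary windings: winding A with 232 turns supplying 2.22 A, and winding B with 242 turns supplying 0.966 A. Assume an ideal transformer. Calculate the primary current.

I_p ≈ 0.811 A

V_A = 230 × 232/923 = 57.811 V; V_B = 230 × 242/923 = 60.303 V.
P_out = V_A I_A + V_B I_B = 57.811×2.22 + 60.303×0.966 = 128.34 + 58.253 = 186.59 W.
Ideal ⇒ P_in = P_out, so I_p = P_out/V_p = 186.59/230 = 0.811 A.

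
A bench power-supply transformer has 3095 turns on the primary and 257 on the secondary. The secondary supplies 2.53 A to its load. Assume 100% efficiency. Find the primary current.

For an ideal transformer I_p/I_s = N_s/N_p, so I_p = 2.53 × 257/3095 = 0.210 A.

I_p ≈ 0.210 A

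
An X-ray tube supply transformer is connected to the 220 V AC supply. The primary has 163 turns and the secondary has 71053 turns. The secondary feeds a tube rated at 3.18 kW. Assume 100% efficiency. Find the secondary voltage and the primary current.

V_s = V_p × N_s/N_p = 220 × 71053/163 = 95900 V.
I_s = P/V_s = 3180/95900 = 0.033160 A.
I_p = I_s × N_s/N_p = 0.033160 × 71053/163 = 14.5 A.

V_s ≈ 95900 V, I_p ≈ 14.5 A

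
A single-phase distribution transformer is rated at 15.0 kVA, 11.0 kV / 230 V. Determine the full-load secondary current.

I_s ≈ 65.2 A

I_s = S/V_s = 15000/230 = 65.2 A.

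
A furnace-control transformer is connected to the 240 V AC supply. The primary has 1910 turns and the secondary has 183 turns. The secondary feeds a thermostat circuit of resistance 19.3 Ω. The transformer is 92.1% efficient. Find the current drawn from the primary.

V_s = 240 × 183/1910 = 22.995 V.
I_s = V_s/R = 22.995/19.3 = 1.1914 A.
P_out = V_s I_s = 22.995 × 1.1914 = 27.397 W.
P_in = P_out/η = 27.397/0.921 = 29.747 W.
I_p = P_in/V_p = 29.747/240 = 0.124 A.

I_p ≈ 0.124 A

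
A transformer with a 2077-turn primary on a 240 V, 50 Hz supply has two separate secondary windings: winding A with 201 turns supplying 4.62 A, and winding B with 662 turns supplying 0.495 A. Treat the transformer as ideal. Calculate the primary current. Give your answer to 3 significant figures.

I_p ≈ 0.605 A

V_A = 240 × 201/2077 = 23.226 V; V_B = 240 × 662/2077 = 76.495 V.
P_out = V_A I_A + V_B I_B = 23.226×4.62 + 76.495×0.495 = 107.30 + 37.865 = 145.17 W.
Ideal ⇒ P_in = P_out, so I_p = P_out/V_p = 145.17/240 = 0.605 A.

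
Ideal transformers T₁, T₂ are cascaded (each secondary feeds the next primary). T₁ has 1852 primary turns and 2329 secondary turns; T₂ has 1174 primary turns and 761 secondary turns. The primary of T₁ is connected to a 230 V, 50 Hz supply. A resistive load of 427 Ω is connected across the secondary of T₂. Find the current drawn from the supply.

After T₁: V = 230.00 × 2329/1852 = 289.24 V.
After T₂: V = 289.24 × 761/1174 = 187.49 V.
I_load = 187.49/427 = 0.43908 A, so P_out = 187.49 × 0.43908 = 82.322 W.
All ideal ⇒ P_in = P_out, so I_supply = 82.322/230 = 0.358 A.

I_supply ≈ 0.358 A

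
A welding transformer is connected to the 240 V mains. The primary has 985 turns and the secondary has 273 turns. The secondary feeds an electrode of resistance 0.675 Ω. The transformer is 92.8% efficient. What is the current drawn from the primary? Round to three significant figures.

V_s = 240 × 273/985 = 66.518 V.
I_s = V_s/R = 66.518/0.675 = 98.545 A.
P_out = V_s I_s = 66.518 × 98.545 = 6555.0 W.
P_in = P_out/η = 6555.0/0.928 = 7063.6 W.
I_p = P_in/V_p = 7063.6/240 = 29.4 A.

I_p ≈ 29.4 A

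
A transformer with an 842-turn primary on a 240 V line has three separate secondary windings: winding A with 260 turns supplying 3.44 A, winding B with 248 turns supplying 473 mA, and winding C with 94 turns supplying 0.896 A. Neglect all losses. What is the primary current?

V_A = 240 × 260/842 = 74.109 V; V_B = 240 × 248/842 = 70.689 V; V_C = 240 × 94/842 = 26.793 V.
P_out = V_A I_A + V_B I_B + V_C I_C = 74.109×3.44 + 70.689×0.473 + 26.793×0.896 = 254.94 + 33.436 + 24.007 = 312.38 W.
Ideal ⇒ P_in = P_out, so I_p = P_out/V_p = 312.38/240 = 1.30 A.

I_p ≈ 1.30 A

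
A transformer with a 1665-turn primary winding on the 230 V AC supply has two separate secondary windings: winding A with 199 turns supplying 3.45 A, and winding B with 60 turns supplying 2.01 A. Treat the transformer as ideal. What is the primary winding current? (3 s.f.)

I_p ≈ 0.485 A

V_A = 230 × 199/1665 = 27.489 V; V_B = 230 × 60/1665 = 8.2883 V.
P_out = V_A I_A + V_B I_B = 27.489×3.45 + 8.2883×2.01 = 94.839 + 16.659 = 111.50 W.
Ideal ⇒ P_in = P_out, so I_p = P_out/V_p = 111.50/230 = 0.485 A.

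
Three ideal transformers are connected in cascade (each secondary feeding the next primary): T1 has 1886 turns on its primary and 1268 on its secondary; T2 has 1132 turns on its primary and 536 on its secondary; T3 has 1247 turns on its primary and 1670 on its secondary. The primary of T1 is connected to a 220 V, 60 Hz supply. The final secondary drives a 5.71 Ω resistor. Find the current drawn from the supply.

After T1: V = 220.00 × 1268/1886 = 147.91 V.
After T2: V = 147.91 × 536/1132 = 70.036 V.
After T3: V = 70.036 × 1670/1247 = 93.793 V.
I_load = 93.793/5.71 = 16.426 A, so P_out = 93.793 × 16.426 = 1540.6 W.
All ideal ⇒ P_in = P_out, so I_supply = 1540.6/220 = 7.00 A.

I_supply ≈ 7.00 A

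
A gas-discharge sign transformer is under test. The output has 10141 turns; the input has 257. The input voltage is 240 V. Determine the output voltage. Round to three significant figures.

V_out ≈ 9470 V

V_out/V_in = N_out/N_in, so V_out = 240 × 10141/257 = 9470 V.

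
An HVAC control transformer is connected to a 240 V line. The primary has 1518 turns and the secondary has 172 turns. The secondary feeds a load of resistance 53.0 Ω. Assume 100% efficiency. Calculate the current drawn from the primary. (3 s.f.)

V_s = V_p × N_s/N_p = 240 × 172/1518 = 27.194 V.
I_s = V_s/R = 27.194/53.0 = 0.51309 A.
For an ideal transformer I_p N_p = I_s N_s, so I_p = 0.51309 × 172/1518 = 0.0581 A.

I_p ≈ 0.0581 A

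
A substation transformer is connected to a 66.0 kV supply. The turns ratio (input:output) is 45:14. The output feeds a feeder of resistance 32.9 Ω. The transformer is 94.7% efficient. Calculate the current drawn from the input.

I_in ≈ 205 A

V_out = 66000 × 14/45 = 20533 V.
I_out = V_out/R = 20533/32.9 = 624.11 A.
P_out = V_out I_out = 20533 × 624.11 = 1.2815×10^7 W.
P_in = P_out/η = 1.2815×10^7/0.947 = 1.3532×10^7 W.
I_in = P_in/V_in = 1.3532×10^7/66000 = 205 A.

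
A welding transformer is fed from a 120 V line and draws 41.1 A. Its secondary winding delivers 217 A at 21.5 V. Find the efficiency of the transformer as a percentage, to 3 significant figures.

η ≈ 94.6%

P_in = 120 × 41.1 = 4932.00 W.
P_out = 21.5 × 217 = 4665.50 W.
η = P_out/P_in = 4665.50/4932.00 = 0.946.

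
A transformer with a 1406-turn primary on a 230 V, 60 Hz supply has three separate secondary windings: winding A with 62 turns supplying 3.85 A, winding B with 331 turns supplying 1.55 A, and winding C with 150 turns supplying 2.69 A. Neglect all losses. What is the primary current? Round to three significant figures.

I_p ≈ 0.822 A

V_A = 230 × 62/1406 = 10.142 V; V_B = 230 × 331/1406 = 54.147 V; V_C = 230 × 150/1406 = 24.538 V.
P_out = V_A I_A + V_B I_B + V_C I_C = 10.142×3.85 + 54.147×1.55 + 24.538×2.69 = 39.048 + 83.927 + 66.006 = 188.98 W.
Ideal ⇒ P_in = P_out, so I_p = P_out/V_p = 188.98/230 = 0.822 A.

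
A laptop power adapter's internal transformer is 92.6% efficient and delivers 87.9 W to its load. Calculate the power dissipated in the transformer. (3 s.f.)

P_in = P_out/η = 87.9/0.926 = 94.9244 W.
P_loss = P_in − P_out = 94.9244 − 87.9 = 7.02 W.

P_loss ≈ 7.02 W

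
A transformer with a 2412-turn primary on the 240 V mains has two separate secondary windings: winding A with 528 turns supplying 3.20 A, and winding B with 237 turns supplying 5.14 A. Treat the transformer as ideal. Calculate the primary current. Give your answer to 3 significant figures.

I_p ≈ 1.21 A

V_A = 240 × 528/2412 = 52.537 V; V_B = 240 × 237/2412 = 23.582 V.
P_out = V_A I_A + V_B I_B = 52.537×3.20 + 23.582×5.14 = 168.12 + 121.21 = 289.33 W.
Ideal ⇒ P_in = P_out, so I_p = P_out/V_p = 289.33/240 = 1.21 A.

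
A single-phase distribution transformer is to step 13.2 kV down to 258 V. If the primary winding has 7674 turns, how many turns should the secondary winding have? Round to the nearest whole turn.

N_s = 150 turns

N_s/N_p = V_s/V_p, so N_s = 7674 × 258/13200 = 150.0 ≈ 150 turns.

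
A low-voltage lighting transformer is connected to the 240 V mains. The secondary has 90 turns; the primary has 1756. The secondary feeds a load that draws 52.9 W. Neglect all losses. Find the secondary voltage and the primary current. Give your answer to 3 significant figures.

V_s = V_p × N_s/N_p = 240 × 90/1756 = 12.301 V.
I_s = P/V_s = 52.9/12.301 = 4.3006 A.
I_p = I_s × N_s/N_p = 4.3006 × 90/1756 = 0.220 A.

V_s ≈ 12.3 V, I_p ≈ 0.220 A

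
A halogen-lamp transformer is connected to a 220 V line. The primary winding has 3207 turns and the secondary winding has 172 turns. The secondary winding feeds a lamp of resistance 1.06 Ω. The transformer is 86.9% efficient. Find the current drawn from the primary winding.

V_s = 220 × 172/3207 = 11.799 V.
I_s = V_s/R = 11.799/1.06 = 11.131 A.
P_out = V_s I_s = 11.799 × 11.131 = 131.34 W.
P_in = P_out/η = 131.34/0.869 = 151.14 W.
I_p = P_in/V_p = 151.14/220 = 0.687 A.

I_p ≈ 0.687 A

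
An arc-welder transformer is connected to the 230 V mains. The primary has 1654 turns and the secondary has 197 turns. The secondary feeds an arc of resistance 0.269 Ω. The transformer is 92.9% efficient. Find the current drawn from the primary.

I_p ≈ 13.1 A

V_s = 230 × 197/1654 = 27.394 V.
I_s = V_s/R = 27.394/0.269 = 101.84 A.
P_out = V_s I_s = 27.394 × 101.84 = 2789.7 W.
P_in = P_out/η = 2789.7/0.929 = 3003.0 W.
I_p = P_in/V_p = 3003.0/230 = 13.1 A.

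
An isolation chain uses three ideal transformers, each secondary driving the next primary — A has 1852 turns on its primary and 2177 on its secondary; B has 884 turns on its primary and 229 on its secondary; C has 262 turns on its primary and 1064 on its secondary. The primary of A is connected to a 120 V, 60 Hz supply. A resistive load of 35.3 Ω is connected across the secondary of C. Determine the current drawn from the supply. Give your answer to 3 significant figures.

Secondary of A: V = 120.00 × 2177/1852 = 141.06 V.
Secondary of B: V = 141.06 × 229/884 = 36.541 V.
Secondary of C: V = 36.541 × 1064/262 = 148.40 V.
I_load = 148.40/35.3 = 4.2039 A, so P_out = 148.40 × 4.2039 = 623.84 W.
All ideal ⇒ P_in = P_out, so I_supply = 623.84/120 = 5.20 A.

I_supply ≈ 5.20 A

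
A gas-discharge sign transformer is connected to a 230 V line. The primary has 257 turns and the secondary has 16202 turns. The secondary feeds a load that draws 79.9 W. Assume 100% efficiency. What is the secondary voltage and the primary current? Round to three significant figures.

V_s ≈ 14500 V, I_p ≈ 0.347 A

V_s = V_p × N_s/N_p = 230 × 16202/257 = 14500 V.
I_s = P/V_s = 79.9/14500 = 0.0055104 A.
I_p = I_s × N_s/N_p = 0.0055104 × 16202/257 = 0.347 A.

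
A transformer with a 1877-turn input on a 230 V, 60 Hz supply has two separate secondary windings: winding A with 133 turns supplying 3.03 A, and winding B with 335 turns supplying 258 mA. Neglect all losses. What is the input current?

I_in ≈ 0.261 A

V_A = 230 × 133/1877 = 16.297 V; V_B = 230 × 335/1877 = 41.050 V.
P_out = V_A I_A + V_B I_B = 16.297×3.03 + 41.050×0.258 = 49.381 + 10.591 = 59.972 W.
Ideal ⇒ P_in = P_out, so I_in = P_out/V_in = 59.972/230 = 0.261 A.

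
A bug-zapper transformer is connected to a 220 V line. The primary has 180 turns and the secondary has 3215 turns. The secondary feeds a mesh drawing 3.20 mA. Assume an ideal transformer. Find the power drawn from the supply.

I_p = I_s × N_s/N_p = 0.00320 × 3215/180 = 0.057156 A.
P = V_p I_p = 220 × 0.057156 = 12.6 W.

P ≈ 12.6 W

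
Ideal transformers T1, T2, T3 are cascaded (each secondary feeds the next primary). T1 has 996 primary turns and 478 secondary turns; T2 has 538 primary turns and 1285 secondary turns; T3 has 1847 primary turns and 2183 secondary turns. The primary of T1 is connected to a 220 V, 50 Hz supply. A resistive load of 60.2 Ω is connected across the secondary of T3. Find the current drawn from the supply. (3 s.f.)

I_supply ≈ 6.71 A

Secondary of T1: V = 220.00 × 478/996 = 105.58 V.
Secondary of T2: V = 105.58 × 1285/538 = 252.18 V.
Secondary of T3: V = 252.18 × 2183/1847 = 298.06 V.
I_load = 298.06/60.2 = 4.9511 A, so P_out = 298.06 × 4.9511 = 1475.7 W.
All ideal ⇒ P_in = P_out, so I_supply = 1475.7/220 = 6.71 A.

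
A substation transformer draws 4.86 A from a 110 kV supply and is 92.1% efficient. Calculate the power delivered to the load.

P_in = V_p I_p = 110000 × 4.86 = 534600 W.
P_out = η P_in = 0.921 × 534600 = 492000 W.

P_out ≈ 492000 W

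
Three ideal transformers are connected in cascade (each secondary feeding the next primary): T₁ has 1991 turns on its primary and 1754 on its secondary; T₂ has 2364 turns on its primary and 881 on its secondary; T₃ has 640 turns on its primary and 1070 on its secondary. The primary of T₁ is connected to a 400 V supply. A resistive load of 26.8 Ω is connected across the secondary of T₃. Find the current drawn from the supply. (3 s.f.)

I_supply ≈ 4.50 A

After T₁: V = 400.00 × 1754/1991 = 352.39 V.
After T₂: V = 352.39 × 881/2364 = 131.32 V.
After T₃: V = 131.32 × 1070/640 = 219.56 V.
I_load = 219.56/26.8 = 8.1925 A, so P_out = 219.56 × 8.1925 = 1798.7 W.
All ideal ⇒ P_in = P_out, so I_supply = 1798.7/400 = 4.50 A.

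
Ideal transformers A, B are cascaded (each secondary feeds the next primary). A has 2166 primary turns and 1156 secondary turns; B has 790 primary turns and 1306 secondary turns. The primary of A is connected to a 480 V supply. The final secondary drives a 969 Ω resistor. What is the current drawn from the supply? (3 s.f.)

After A: V = 480.00 × 1156/2166 = 256.18 V.
After B: V = 256.18 × 1306/790 = 423.50 V.
I_load = 423.50/969 = 0.43705 A, so P_out = 423.50 × 0.43705 = 185.09 W.
All ideal ⇒ P_in = P_out, so I_supply = 185.09/480 = 0.386 A.

I_supply ≈ 0.386 A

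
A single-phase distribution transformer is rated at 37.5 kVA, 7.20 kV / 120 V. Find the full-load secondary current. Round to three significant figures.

I_s = S/V_s = 37500/120 = 312 A.

I_s ≈ 312 A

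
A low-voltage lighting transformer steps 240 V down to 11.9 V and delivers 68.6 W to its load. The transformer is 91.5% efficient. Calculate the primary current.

I_p ≈ 0.312 A

P_in = P_out/η = 68.6/0.915 = 74.973 W.
I_p = P_in/V_p = 74.973/240 = 0.312 A.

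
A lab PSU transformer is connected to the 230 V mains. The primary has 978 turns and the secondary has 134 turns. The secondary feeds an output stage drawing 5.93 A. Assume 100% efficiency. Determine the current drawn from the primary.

For an ideal transformer I_p N_p = I_s N_s, so I_p = 5.93 × 134/978 = 0.812 A.

I_p ≈ 0.812 A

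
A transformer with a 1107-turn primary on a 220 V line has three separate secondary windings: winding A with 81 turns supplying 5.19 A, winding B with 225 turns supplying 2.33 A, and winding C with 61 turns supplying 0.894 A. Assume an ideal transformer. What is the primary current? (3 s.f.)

V_A = 220 × 81/1107 = 16.098 V; V_B = 220 × 225/1107 = 44.715 V; V_C = 220 × 61/1107 = 12.123 V.
P_out = V_A I_A + V_B I_B + V_C I_C = 16.098×5.19 + 44.715×2.33 + 12.123×0.894 = 83.546 + 104.19 + 10.838 = 198.57 W.
Ideal ⇒ P_in = P_out, so I_p = P_out/V_p = 198.57/220 = 0.903 A.

I_p ≈ 0.903 A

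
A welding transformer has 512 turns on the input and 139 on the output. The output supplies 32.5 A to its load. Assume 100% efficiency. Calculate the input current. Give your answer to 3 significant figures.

For an ideal transformer I_in/I_out = N_out/N_in, so I_in = 32.5 × 139/512 = 8.82 A.

I_in ≈ 8.82 A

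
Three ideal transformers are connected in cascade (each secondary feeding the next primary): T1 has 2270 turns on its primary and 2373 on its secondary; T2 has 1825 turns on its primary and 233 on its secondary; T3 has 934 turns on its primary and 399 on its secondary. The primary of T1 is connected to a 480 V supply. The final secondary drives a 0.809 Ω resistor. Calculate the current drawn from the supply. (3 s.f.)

I_supply ≈ 1.93 A

After T1: V = 480.00 × 2373/2270 = 501.78 V.
After T2: V = 501.78 × 233/1825 = 64.063 V.
After T3: V = 64.063 × 399/934 = 27.367 V.
I_load = 27.367/0.809 = 33.829 A, so P_out = 27.367 × 33.829 = 925.80 W.
All ideal ⇒ P_in = P_out, so I_supply = 925.80/480 = 1.93 A.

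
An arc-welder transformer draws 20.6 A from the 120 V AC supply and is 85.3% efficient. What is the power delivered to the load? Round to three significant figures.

P_out ≈ 2110 W

P_in = V_p I_p = 120 × 20.6 = 2472.0 W.
P_out = η P_in = 0.853 × 2472.0 = 2110 W.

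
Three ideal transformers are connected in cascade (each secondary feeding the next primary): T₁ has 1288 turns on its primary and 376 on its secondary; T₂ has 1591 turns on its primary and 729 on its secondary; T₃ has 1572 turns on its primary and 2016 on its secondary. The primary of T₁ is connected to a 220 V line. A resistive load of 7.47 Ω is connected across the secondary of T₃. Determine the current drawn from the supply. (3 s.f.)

I_supply ≈ 0.867 A

Secondary of T₁: V = 220.00 × 376/1288 = 64.224 V.
Secondary of T₂: V = 64.224 × 729/1591 = 29.427 V.
Secondary of T₃: V = 29.427 × 2016/1572 = 37.739 V.
I_load = 37.739/7.47 = 5.0521 A, so P_out = 37.739 × 5.0521 = 190.66 W.
All ideal ⇒ P_in = P_out, so I_supply = 190.66/220 = 0.867 A.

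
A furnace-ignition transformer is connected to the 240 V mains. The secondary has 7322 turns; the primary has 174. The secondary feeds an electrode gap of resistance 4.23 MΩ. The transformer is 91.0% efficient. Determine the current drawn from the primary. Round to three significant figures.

I_p ≈ 0.110 A

V_s = 240 × 7322/174 = 10099 V.
I_s = V_s/R = 10099/(4.23×10^6) = 0.0023875 A.
P_out = V_s I_s = 10099 × 0.0023875 = 24.113 W.
P_in = P_out/η = 24.113/0.910 = 26.497 W.
I_p = P_in/V_p = 26.497/240 = 0.110 A.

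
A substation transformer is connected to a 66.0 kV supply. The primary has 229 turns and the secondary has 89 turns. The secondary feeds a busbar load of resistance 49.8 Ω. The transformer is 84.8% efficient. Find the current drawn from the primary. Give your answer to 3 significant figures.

V_s = 66000 × 89/229 = 25651 V.
I_s = V_s/R = 25651/49.8 = 515.07 A.
P_out = V_s I_s = 25651 × 515.07 = 1.3212×10^7 W.
P_in = P_out/η = 1.3212×10^7/0.848 = 1.5580×10^7 W.
I_p = P_in/V_p = 1.5580×10^7/66000 = 236 A.

I_p ≈ 236 A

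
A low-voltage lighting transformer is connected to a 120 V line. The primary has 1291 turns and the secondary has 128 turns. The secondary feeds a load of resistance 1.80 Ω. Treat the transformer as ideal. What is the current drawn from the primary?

V_s = V_p × N_s/N_p = 120 × 128/1291 = 11.898 V.
I_s = V_s/R = 11.898/1.80 = 6.6099 A.
For an ideal transformer I_p N_p = I_s N_s, so I_p = 6.6099 × 128/1291 = 0.655 A.

I_p ≈ 0.655 A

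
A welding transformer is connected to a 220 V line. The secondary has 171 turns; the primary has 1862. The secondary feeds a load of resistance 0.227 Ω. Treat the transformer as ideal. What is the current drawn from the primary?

I_p ≈ 8.17 A

V_s = V_p × N_s/N_p = 220 × 171/1862 = 20.204 V.
I_s = V_s/R = 20.204/0.227 = 89.005 A.
For an ideal transformer I_p N_p = I_s N_s, so I_p = 89.005 × 171/1862 = 8.17 A.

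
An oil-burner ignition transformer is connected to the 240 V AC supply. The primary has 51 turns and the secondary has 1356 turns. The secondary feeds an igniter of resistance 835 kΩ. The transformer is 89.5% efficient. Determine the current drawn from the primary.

I_p ≈ 0.227 A

V_s = 240 × 1356/51 = 6381.2 V.
I_s = V_s/R = 6381.2/835000 = 0.0076421 A.
P_out = V_s I_s = 6381.2 × 0.0076421 = 48.766 W.
P_in = P_out/η = 48.766/0.895 = 54.487 W.
I_p = P_in/V_p = 54.487/240 = 0.227 A.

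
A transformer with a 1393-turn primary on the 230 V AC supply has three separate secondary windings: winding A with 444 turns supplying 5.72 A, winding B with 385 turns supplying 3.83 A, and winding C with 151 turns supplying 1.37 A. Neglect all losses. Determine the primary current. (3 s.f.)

V_A = 230 × 444/1393 = 73.309 V; V_B = 230 × 385/1393 = 63.568 V; V_C = 230 × 151/1393 = 24.932 V.
P_out = V_A I_A + V_B I_B + V_C I_C = 73.309×5.72 + 63.568×3.83 + 24.932×1.37 = 419.33 + 243.46 + 34.157 = 696.95 W.
Ideal ⇒ P_in = P_out, so I_p = P_out/V_p = 696.95/230 = 3.03 A.

I_p ≈ 3.03 A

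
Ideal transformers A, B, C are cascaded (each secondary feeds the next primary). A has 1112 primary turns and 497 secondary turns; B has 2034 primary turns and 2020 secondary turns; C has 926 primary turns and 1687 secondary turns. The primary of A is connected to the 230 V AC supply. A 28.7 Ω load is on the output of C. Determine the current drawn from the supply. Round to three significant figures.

Secondary of A: V = 230.00 × 497/1112 = 102.80 V.
Secondary of B: V = 102.80 × 2020/2034 = 102.09 V.
Secondary of C: V = 102.09 × 1687/926 = 185.99 V.
I_load = 185.99/28.7 = 6.4804 A, so P_out = 185.99 × 6.4804 = 1205.3 W.
All ideal ⇒ P_in = P_out, so I_supply = 1205.3/230 = 5.24 A.

I_supply ≈ 5.24 A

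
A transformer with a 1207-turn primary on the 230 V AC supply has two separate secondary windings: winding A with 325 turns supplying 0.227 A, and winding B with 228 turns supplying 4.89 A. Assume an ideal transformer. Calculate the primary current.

I_p ≈ 0.985 A

V_A = 230 × 325/1207 = 61.930 V; V_B = 230 × 228/1207 = 43.447 V.
P_out = V_A I_A + V_B I_B = 61.930×0.227 + 43.447×4.89 = 14.058 + 212.45 = 226.51 W.
Ideal ⇒ P_in = P_out, so I_p = P_out/V_p = 226.51/230 = 0.985 A.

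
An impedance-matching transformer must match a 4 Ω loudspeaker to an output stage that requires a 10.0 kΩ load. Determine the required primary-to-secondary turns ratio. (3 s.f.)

N_p/N_s ≈ 50.0

Z_p/Z_s = (N_p/N_s)², so N_p/N_s = √(10000/4) = √2500 = 50.0.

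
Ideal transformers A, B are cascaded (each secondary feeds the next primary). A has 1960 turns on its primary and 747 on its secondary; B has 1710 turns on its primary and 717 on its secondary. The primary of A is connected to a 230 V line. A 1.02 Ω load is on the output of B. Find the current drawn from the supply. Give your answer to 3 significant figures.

I_supply ≈ 5.76 A

Secondary of A: V = 230.00 × 747/1960 = 87.658 V.
Secondary of B: V = 87.658 × 717/1710 = 36.755 V.
I_load = 36.755/1.02 = 36.034 A, so P_out = 36.755 × 36.034 = 1324.4 W.
All ideal ⇒ P_in = P_out, so I_supply = 1324.4/230 = 5.76 A.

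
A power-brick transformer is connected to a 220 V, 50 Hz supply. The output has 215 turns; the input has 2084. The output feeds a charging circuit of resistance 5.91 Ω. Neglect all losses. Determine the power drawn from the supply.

V_out = V_in × N_out/N_in = 220 × 215/2084 = 22.697 V.
I_out = V_out/R = 22.697/5.91 = 3.8404 A.
I_in = I_out × N_out/N_in = 3.8404 × 215/2084 = 0.39620 A.
P = V_in I_in = 220 × 0.39620 = 87.2 W.

P ≈ 87.2 W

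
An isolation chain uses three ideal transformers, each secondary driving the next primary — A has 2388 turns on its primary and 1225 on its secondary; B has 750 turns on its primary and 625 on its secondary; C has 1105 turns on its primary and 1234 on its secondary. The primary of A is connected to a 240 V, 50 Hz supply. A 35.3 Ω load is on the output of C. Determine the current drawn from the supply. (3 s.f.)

Secondary of A: V = 240.00 × 1225/2388 = 123.12 V.
Secondary of B: V = 123.12 × 625/750 = 102.60 V.
Secondary of C: V = 102.60 × 1234/1105 = 114.57 V.
I_load = 114.57/35.3 = 3.2457 A, so P_out = 114.57 × 3.2457 = 371.87 W.
All ideal ⇒ P_in = P_out, so I_supply = 371.87/240 = 1.55 A.

I_supply ≈ 1.55 A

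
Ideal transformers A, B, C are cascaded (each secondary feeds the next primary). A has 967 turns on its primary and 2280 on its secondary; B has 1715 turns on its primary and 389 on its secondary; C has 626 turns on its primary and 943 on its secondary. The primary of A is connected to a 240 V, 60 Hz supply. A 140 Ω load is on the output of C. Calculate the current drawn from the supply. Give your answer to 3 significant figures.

After A: V = 240.00 × 2280/967 = 565.87 V.
After B: V = 565.87 × 389/1715 = 128.35 V.
After C: V = 128.35 × 943/626 = 193.35 V.
I_load = 193.35/140 = 1.3811 A, so P_out = 193.35 × 1.3811 = 267.03 W.
All ideal ⇒ P_in = P_out, so I_supply = 267.03/240 = 1.11 A.

I_supply ≈ 1.11 A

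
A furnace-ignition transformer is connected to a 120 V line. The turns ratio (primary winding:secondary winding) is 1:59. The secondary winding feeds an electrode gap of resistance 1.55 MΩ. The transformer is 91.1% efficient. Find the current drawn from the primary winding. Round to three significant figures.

V_s = 120 × 59/1 = 7080.0 V.
I_s = V_s/R = 7080.0/(1.55×10^6) = 0.0045677 A.
P_out = V_s I_s = 7080.0 × 0.0045677 = 32.340 W.
P_in = P_out/η = 32.340/0.911 = 35.499 W.
I_p = P_in/V_p = 35.499/120 = 0.296 A.

I_p ≈ 0.296 A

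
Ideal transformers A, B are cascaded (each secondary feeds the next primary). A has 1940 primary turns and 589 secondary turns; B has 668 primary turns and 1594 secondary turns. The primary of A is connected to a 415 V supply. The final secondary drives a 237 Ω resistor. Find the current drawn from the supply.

Secondary of A: V = 415.00 × 589/1940 = 126.00 V.
Secondary of B: V = 126.00 × 1594/668 = 300.66 V.
I_load = 300.66/237 = 1.2686 A, so P_out = 300.66 × 1.2686 = 381.42 W.
All ideal ⇒ P_in = P_out, so I_supply = 381.42/415 = 0.919 A.

I_supply ≈ 0.919 A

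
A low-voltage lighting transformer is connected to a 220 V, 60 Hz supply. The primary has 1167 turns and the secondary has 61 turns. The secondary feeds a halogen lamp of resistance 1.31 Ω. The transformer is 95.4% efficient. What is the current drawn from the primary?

I_p ≈ 0.481 A

V_s = 220 × 61/1167 = 11.500 V.
I_s = V_s/R = 11.500/1.31 = 8.7783 A.
P_out = V_s I_s = 11.500 × 8.7783 = 100.95 W.
P_in = P_out/η = 100.95/0.954 = 105.81 W.
I_p = P_in/V_p = 105.81/220 = 0.481 A.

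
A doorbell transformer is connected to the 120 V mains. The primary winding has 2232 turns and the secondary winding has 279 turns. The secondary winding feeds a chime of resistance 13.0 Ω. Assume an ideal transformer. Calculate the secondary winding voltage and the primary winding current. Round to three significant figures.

V_s ≈ 15.0 V, I_p ≈ 0.144 A

V_s = V_p × N_s/N_p = 120 × 279/2232 = 15.000 V.
I_s = V_s/R = 15.000/13.0 = 1.1538 A.
I_p = I_s × N_s/N_p = 1.1538 × 279/2232 = 0.144 A.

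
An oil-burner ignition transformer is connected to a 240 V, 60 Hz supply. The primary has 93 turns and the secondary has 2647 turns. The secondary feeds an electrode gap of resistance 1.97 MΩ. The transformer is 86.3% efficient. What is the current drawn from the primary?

I_p ≈ 0.114 A

V_s = 240 × 2647/93 = 6831.0 V.
I_s = V_s/R = 6831.0/(1.97×10^6) = 0.0034675 A.
P_out = V_s I_s = 6831.0 × 0.0034675 = 23.686 W.
P_in = P_out/η = 23.686/0.863 = 27.447 W.
I_p = P_in/V_p = 27.447/240 = 0.114 A.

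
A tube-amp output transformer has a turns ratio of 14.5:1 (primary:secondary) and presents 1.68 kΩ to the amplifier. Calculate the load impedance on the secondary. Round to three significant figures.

Z_s ≈ 7.99 Ω

Z_s = Z_p/(N_p/N_s)² = 1680/14.5² = 7.99 Ω.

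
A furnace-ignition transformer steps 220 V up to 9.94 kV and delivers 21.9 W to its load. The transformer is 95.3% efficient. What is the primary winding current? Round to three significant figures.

I_p ≈ 0.104 A

P_in = P_out/η = 21.9/0.953 = 22.980 W.
I_p = P_in/V_p = 22.980/220 = 0.104 A.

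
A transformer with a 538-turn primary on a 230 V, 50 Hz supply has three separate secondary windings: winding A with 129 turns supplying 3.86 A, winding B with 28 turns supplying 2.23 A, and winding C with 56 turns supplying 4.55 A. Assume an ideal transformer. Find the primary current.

I_p ≈ 1.52 A

V_A = 230 × 129/538 = 55.149 V; V_B = 230 × 28/538 = 11.970 V; V_C = 230 × 56/538 = 23.941 V.
P_out = V_A I_A + V_B I_B + V_C I_C = 55.149×3.86 + 11.970×2.23 + 23.941×4.55 = 212.87 + 26.694 + 108.93 = 348.50 W.
Ideal ⇒ P_in = P_out, so I_p = P_out/V_p = 348.50/230 = 1.52 A.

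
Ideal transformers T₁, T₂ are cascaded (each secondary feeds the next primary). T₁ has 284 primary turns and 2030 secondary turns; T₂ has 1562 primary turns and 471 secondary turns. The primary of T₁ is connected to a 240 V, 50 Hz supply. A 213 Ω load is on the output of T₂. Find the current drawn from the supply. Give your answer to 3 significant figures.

I_supply ≈ 5.23 A

After T₁: V = 240.00 × 2030/284 = 1715.5 V.
After T₂: V = 1715.5 × 471/1562 = 517.28 V.
I_load = 517.28/213 = 2.4286 A, so P_out = 517.28 × 2.4286 = 1256.3 W.
All ideal ⇒ P_in = P_out, so I_supply = 1256.3/240 = 5.23 A.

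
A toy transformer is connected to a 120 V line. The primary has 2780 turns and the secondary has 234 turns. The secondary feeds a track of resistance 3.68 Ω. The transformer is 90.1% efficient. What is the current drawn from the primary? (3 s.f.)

V_s = 120 × 234/2780 = 10.101 V.
I_s = V_s/R = 10.101/3.68 = 2.7448 A.
P_out = V_s I_s = 10.101 × 2.7448 = 27.724 W.
P_in = P_out/η = 27.724/0.901 = 30.770 W.
I_p = P_in/V_p = 30.770/120 = 0.256 A.

I_p ≈ 0.256 A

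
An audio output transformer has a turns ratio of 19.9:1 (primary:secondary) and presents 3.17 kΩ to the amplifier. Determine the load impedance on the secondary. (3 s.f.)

Z_s = Z_p/(N_p/N_s)² = 3170/19.9² = 8.00 Ω.

Z_s ≈ 8.00 Ω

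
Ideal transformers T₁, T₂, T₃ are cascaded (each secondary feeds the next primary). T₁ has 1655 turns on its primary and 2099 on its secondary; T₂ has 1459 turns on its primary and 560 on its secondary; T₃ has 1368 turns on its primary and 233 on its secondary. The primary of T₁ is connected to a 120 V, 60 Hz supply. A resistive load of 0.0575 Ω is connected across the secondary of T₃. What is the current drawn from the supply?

After T₁: V = 120.00 × 2099/1655 = 152.19 V.
After T₂: V = 152.19 × 560/1459 = 58.416 V.
After T₃: V = 58.416 × 233/1368 = 9.9494 V.
I_load = 9.9494/0.0575 = 173.03 A, so P_out = 9.9494 × 173.03 = 1721.6 W.
All ideal ⇒ P_in = P_out, so I_supply = 1721.6/120 = 14.3 A.

I_supply ≈ 14.3 A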